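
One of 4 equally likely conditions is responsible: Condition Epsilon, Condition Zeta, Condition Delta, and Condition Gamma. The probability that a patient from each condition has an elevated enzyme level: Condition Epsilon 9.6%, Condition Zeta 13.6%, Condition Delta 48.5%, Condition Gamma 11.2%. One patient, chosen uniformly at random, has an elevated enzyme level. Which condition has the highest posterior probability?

Since the prior is uniform, the posterior is proportional to the likelihood:
  Condition Epsilon: 0.096
  Condition Zeta: 0.136
  Condition Delta: 0.485
  Condition Gamma: 0.112
Normalizing constant = 0.829.
Largest term belongs to Condition Delta, so Condition Delta is most probable.

Condition Delta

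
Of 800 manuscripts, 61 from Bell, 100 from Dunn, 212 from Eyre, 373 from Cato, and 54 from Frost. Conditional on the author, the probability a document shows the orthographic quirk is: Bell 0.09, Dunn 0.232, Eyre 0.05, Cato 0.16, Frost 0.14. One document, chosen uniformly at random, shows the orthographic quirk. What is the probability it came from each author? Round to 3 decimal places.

Compute prior × likelihood for every hypothesis:
  Bell: 0.07625 × 0.09 = 0.0068625
  Dunn: 0.125 × 0.232 = 0.029
  Eyre: 0.265 × 0.05 = 0.01325
  Cato: 0.46625 × 0.16 = 0.0746
  Frost: 0.0675 × 0.14 = 0.00945
Sum = 0.1331625.
P(Bell | quirk) = 0.0068625/0.1331625 ≈ 0.052
P(Dunn | quirk) = 0.029/0.1331625 ≈ 0.218
P(Eyre | quirk) = 0.01325/0.1331625 ≈ 0.100
P(Cato | quirk) = 0.0746/0.1331625 ≈ 0.560
P(Frost | quirk) = 0.00945/0.1331625 ≈ 0.071

Bell 0.052, Dunn 0.218, Eyre 0.100, Cato 0.560, Frost 0.071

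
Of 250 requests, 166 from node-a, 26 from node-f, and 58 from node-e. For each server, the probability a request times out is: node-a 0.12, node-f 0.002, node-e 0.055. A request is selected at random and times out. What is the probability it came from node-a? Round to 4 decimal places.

Compute prior × likelihood for every hypothesis:
  node-a: 0.664 × 0.12 = 0.07968
  node-f: 0.104 × 0.002 = 0.000208
  node-e: 0.232 × 0.055 = 0.01276
Total = 0.092648.
P(node-a | evidence) = 0.07968 / 0.092648 ≈ 0.8600.

0.8600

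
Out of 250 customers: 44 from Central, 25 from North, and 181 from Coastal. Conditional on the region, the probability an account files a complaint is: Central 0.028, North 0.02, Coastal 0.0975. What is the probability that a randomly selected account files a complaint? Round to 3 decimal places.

Prior × likelihood for each hypothesis:
  Central: 0.176 × 0.028 = 0.004928
  North: 0.1 × 0.02 = 0.002
  Coastal: 0.724 × 0.0975 = 0.07059
P(complaint) = 0.004928 + 0.002 + 0.07059 = 0.077518 → 0.078.

0.078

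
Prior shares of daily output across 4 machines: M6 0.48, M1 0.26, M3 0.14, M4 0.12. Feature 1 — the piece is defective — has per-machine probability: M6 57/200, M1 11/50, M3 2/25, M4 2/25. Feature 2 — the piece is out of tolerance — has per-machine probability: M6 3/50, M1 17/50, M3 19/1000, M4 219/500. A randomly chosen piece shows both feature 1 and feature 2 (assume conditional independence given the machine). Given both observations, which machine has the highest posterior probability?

M1

Unnormalized posteriors (prior × likelihood):
  M6: 0.48 × 0.285 × 0.06 = 0.008208
  M1: 0.26 × 0.22 × 0.34 = 0.019448
  M3: 0.14 × 0.08 × 0.019 = 0.0002128
  M4: 0.12 × 0.08 × 0.438 = 0.0042048
Normalizing constant = 0.0320736.
Largest term belongs to M1, so M1 is most probable.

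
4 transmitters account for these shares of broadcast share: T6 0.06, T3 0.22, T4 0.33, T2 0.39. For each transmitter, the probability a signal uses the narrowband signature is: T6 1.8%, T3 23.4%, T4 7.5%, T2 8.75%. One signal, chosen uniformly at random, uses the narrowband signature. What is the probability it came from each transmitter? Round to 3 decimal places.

T6 0.010, T3 0.462, T4 0.222, T2 0.306

Prior × likelihood for each hypothesis:
  T6: 0.06 × 0.018 = 0.00108
  T3: 0.22 × 0.234 = 0.05148
  T4: 0.33 × 0.075 = 0.02475
  T2: 0.39 × 0.0875 = 0.034125
Total = 0.111435.
P(T6 | narrowband) = 0.00108/0.111435 ≈ 0.010
P(T3 | narrowband) = 0.05148/0.111435 ≈ 0.462
P(T4 | narrowband) = 0.02475/0.111435 ≈ 0.222
P(T2 | narrowband) = 0.034125/0.111435 ≈ 0.306
(Check: 0.010+0.462+0.222+0.306 = 1.000.)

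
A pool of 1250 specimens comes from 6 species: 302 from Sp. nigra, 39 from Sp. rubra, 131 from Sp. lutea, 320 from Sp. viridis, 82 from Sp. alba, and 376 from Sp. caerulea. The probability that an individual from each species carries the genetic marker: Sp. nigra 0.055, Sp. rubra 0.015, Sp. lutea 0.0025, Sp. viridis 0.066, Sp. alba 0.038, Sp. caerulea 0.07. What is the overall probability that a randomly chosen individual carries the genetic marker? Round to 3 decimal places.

Prior × likelihood for each hypothesis:
  Sp. nigra: 0.2416 × 0.055 = 0.013288
  Sp. rubra: 0.0312 × 0.015 = 0.000468
  Sp. lutea: 0.1048 × 0.0025 = 0.000262
  Sp. viridis: 0.256 × 0.066 = 0.016896
  Sp. alba: 0.0656 × 0.038 = 0.0024928
  Sp. caerulea: 0.3008 × 0.07 = 0.021056
P(marker) = 0.013288 + 0.000468 + 0.000262 + 0.016896 + 0.0024928 + 0.021056 = 0.0544628 → 0.054.

0.054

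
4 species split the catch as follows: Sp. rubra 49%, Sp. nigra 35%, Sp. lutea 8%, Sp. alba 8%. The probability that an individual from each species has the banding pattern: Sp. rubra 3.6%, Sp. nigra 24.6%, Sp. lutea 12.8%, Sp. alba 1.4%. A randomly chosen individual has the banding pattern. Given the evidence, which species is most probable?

Compute prior × likelihood for every hypothesis:
  Sp. rubra: 0.49 × 0.036 = 0.01764
  Sp. nigra: 0.35 × 0.246 = 0.0861
  Sp. lutea: 0.08 × 0.128 = 0.01024
  Sp. alba: 0.08 × 0.014 = 0.00112
Normalizing constant = 0.1151.
Largest term belongs to Sp. nigra, so Sp. nigra is most probable.

Sp. nigra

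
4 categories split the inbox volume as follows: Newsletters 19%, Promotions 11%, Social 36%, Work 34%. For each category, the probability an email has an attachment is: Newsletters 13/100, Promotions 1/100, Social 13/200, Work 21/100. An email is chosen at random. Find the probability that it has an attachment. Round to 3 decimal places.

Compute prior × likelihood for every hypothesis:
  Newsletters: 0.19 × 0.13 = 0.0247
  Promotions: 0.11 × 0.01 = 0.0011
  Social: 0.36 × 0.065 = 0.0234
  Work: 0.34 × 0.21 = 0.0714
P(attachment) = 0.0247 + 0.0011 + 0.0234 + 0.0714 = 0.1206 → 0.121.

0.121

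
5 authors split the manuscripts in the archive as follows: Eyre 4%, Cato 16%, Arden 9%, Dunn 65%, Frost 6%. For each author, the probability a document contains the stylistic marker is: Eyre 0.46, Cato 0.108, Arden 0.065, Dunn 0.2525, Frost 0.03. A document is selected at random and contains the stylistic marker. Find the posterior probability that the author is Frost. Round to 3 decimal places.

Unnormalized posteriors (prior × likelihood):
  Eyre: 0.04 × 0.46 = 0.0184
  Cato: 0.16 × 0.108 = 0.01728
  Arden: 0.09 × 0.065 = 0.00585
  Dunn: 0.65 × 0.2525 = 0.164125
  Frost: 0.06 × 0.03 = 0.0018
Normalizing constant = 0.207455.
P(Frost | evidence) = 0.0018 / 0.207455 ≈ 0.009.

0.009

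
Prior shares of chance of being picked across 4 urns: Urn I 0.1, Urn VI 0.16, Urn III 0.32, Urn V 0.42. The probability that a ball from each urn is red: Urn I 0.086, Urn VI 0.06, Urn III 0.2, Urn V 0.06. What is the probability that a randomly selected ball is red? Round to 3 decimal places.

Compute prior × likelihood for every hypothesis:
  Urn I: 0.1 × 0.086 = 0.0086
  Urn VI: 0.16 × 0.06 = 0.0096
  Urn III: 0.32 × 0.2 = 0.064
  Urn V: 0.42 × 0.06 = 0.0252
P(red) = 0.0086 + 0.0096 + 0.064 + 0.0252 = 0.1074 → 0.107.

0.107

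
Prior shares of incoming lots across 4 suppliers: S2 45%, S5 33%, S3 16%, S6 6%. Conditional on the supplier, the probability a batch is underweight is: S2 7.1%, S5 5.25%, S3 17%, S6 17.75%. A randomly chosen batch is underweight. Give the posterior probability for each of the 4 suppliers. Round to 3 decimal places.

S2 0.367, S5 0.199, S3 0.312, S6 0.122

By Bayes' rule, posterior ∝ prior × likelihood:
  S2: 0.45 × 0.071 = 0.03195
  S5: 0.33 × 0.0525 = 0.017325
  S3: 0.16 × 0.17 = 0.0272
  S6: 0.06 × 0.1775 = 0.01065
Normalizing constant = 0.087125.
P(S2 | underweight) = 0.03195/0.087125 ≈ 0.367
P(S5 | underweight) = 0.017325/0.087125 ≈ 0.199
P(S3 | underweight) = 0.0272/0.087125 ≈ 0.312
P(S6 | underweight) = 0.01065/0.087125 ≈ 0.122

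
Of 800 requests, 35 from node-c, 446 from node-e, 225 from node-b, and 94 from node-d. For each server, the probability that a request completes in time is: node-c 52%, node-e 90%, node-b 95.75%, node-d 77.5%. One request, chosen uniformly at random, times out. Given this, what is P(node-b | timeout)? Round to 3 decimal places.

Taking complements, P(timeout | each) = node-c 0.48, node-e 0.1, node-b 0.0425, node-d 0.225.
By Bayes' rule, posterior ∝ prior × likelihood:
  node-c: 0.04375 × 0.48 = 0.021
  node-e: 0.5575 × 0.1 = 0.05575
  node-b: 0.28125 × 0.0425 = 0.011953125
  node-d: 0.1175 × 0.225 = 0.0264375
Normalizing constant = 0.115140625.
P(node-b | evidence) = 0.011953125 / 0.115140625 ≈ 0.104.

0.104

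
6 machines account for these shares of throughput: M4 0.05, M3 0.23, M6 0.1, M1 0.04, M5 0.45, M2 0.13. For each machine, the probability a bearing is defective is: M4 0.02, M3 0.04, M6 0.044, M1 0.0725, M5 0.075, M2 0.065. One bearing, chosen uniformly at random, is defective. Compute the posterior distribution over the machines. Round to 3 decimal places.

M4 0.017, M3 0.154, M6 0.074, M1 0.049, M5 0.565, M2 0.142

By Bayes' rule, posterior ∝ prior × likelihood:
  M4: 0.05 × 0.02 = 0.001
  M3: 0.23 × 0.04 = 0.0092
  M6: 0.1 × 0.044 = 0.0044
  M1: 0.04 × 0.0725 = 0.0029
  M5: 0.45 × 0.075 = 0.03375
  M2: 0.13 × 0.065 = 0.00845
Normalizing constant = 0.0597.
P(M4 | defective) = 0.001/0.0597 ≈ 0.017
P(M3 | defective) = 0.0092/0.0597 ≈ 0.154
P(M6 | defective) = 0.0044/0.0597 ≈ 0.074
P(M1 | defective) = 0.0029/0.0597 ≈ 0.049
P(M5 | defective) = 0.03375/0.0597 ≈ 0.565
P(M2 | defective) = 0.00845/0.0597 ≈ 0.142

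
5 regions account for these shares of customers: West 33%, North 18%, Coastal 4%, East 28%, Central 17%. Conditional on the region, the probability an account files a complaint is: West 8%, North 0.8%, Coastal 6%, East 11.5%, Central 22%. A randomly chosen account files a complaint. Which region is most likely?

Central

Unnormalized posteriors (prior × likelihood):
  West: 0.33 × 0.08 = 0.0264
  North: 0.18 × 0.008 = 0.00144
  Coastal: 0.04 × 0.06 = 0.0024
  East: 0.28 × 0.115 = 0.0322
  Central: 0.17 × 0.22 = 0.0374
Sum = 0.09984.
Largest term belongs to Central, so Central is most probable.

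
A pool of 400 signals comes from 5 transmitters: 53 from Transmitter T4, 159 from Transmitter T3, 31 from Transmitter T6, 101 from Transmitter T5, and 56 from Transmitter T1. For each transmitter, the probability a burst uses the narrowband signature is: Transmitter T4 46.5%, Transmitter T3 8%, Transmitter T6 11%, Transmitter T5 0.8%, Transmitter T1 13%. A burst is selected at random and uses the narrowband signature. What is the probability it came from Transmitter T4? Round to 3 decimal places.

0.504

Unnormalized posteriors (prior × likelihood):
  Transmitter T4: 0.1325 × 0.465 = 0.0616125
  Transmitter T3: 0.3975 × 0.08 = 0.0318
  Transmitter T6: 0.0775 × 0.11 = 0.008525
  Transmitter T5: 0.2525 × 0.008 = 0.00202
  Transmitter T1: 0.14 × 0.13 = 0.0182
Normalizing constant = 0.1221575.
P(Transmitter T4 | evidence) = 0.0616125 / 0.1221575 ≈ 0.504.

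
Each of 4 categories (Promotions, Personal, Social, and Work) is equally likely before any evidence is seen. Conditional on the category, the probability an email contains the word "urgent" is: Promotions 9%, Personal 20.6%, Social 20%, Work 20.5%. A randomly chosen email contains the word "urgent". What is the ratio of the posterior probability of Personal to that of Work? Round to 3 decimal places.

1.005

With a uniform prior (1/4 each), posterior ∝ likelihood:
  Promotions: 0.09
  Personal: 0.206
  Social: 0.2
  Work: 0.205
Total = 0.701.
The ratio is 0.206 / 0.205 (the normalizer cancels) = 1.005.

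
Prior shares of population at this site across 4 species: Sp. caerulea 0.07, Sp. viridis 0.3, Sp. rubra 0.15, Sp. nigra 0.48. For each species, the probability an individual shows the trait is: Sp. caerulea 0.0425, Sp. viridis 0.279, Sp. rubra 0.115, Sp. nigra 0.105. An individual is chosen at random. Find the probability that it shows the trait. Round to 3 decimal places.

Compute prior × likelihood for every hypothesis:
  Sp. caerulea: 0.07 × 0.0425 = 0.002975
  Sp. viridis: 0.3 × 0.279 = 0.0837
  Sp. rubra: 0.15 × 0.115 = 0.01725
  Sp. nigra: 0.48 × 0.105 = 0.0504
P(trait) = 0.002975 + 0.0837 + 0.01725 + 0.0504 = 0.154325 → 0.154.

0.154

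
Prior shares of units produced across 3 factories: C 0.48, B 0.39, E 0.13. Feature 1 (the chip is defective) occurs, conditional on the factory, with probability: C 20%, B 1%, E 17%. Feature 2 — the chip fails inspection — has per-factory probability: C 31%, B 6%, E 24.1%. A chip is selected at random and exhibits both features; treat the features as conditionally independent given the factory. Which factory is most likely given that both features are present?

Compute prior × likelihood for every hypothesis:
  C: 0.48 × 0.2 × 0.31 = 0.02976
  B: 0.39 × 0.01 × 0.06 = 0.000234
  E: 0.13 × 0.17 × 0.241 = 0.0053261
Normalizing constant = 0.0353201.
Largest term belongs to C, so C is most probable.

C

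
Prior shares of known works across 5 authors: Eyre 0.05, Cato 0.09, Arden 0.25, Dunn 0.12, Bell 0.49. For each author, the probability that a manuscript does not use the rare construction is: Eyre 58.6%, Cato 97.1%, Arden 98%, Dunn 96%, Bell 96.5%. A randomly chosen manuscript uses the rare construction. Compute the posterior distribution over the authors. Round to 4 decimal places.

Eyre 0.4119, Cato 0.0519, Arden 0.0995, Dunn 0.0955, Bell 0.3412

Taking complements, P(rare-form | each) = Eyre 0.414, Cato 0.029, Arden 0.02, Dunn 0.04, Bell 0.035.
By Bayes' rule, posterior ∝ prior × likelihood:
  Eyre: 0.05 × 0.414 = 0.0207
  Cato: 0.09 × 0.029 = 0.00261
  Arden: 0.25 × 0.02 = 0.005
  Dunn: 0.12 × 0.04 = 0.0048
  Bell: 0.49 × 0.035 = 0.01715
Sum = 0.05026.
P(Eyre | rare-form) = 0.0207/0.05026 ≈ 0.4119
P(Cato | rare-form) = 0.00261/0.05026 ≈ 0.0519
P(Arden | rare-form) = 0.005/0.05026 ≈ 0.0995
P(Dunn | rare-form) = 0.0048/0.05026 ≈ 0.0955
P(Bell | rare-form) = 0.01715/0.05026 ≈ 0.3412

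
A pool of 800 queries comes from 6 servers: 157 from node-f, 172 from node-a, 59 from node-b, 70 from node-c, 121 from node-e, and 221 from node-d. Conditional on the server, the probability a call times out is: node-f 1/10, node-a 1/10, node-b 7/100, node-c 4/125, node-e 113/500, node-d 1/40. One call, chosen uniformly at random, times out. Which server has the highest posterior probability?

Compute prior × likelihood for every hypothesis:
  node-f: 0.19625 × 0.1 = 0.019625
  node-a: 0.215 × 0.1 = 0.0215
  node-b: 0.07375 × 0.07 = 0.0051625
  node-c: 0.0875 × 0.032 = 0.0028
  node-e: 0.15125 × 0.226 = 0.0341825
  node-d: 0.27625 × 0.025 = 0.00690625
Sum = 0.09017625.
Largest term belongs to node-e, so node-e is most probable.

node-e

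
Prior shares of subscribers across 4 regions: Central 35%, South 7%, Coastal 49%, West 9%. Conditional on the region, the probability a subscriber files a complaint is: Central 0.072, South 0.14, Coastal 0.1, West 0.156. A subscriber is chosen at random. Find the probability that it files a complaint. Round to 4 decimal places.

0.0980

Compute prior × likelihood for every hypothesis:
  Central: 0.35 × 0.072 = 0.0252
  South: 0.07 × 0.14 = 0.0098
  Coastal: 0.49 × 0.1 = 0.049
  West: 0.09 × 0.156 = 0.01404
P(complaint) = 0.0252 + 0.0098 + 0.049 + 0.01404 = 0.09804 → 0.0980.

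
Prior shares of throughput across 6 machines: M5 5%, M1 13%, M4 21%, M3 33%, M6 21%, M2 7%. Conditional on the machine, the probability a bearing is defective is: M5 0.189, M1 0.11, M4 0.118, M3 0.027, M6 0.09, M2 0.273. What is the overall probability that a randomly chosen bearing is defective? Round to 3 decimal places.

0.095

By Bayes' rule, posterior ∝ prior × likelihood:
  M5: 0.05 × 0.189 = 0.00945
  M1: 0.13 × 0.11 = 0.0143
  M4: 0.21 × 0.118 = 0.02478
  M3: 0.33 × 0.027 = 0.00891
  M6: 0.21 × 0.09 = 0.0189
  M2: 0.07 × 0.273 = 0.01911
P(defective) = 0.00945 + 0.0143 + 0.02478 + 0.00891 + 0.0189 + 0.01911 = 0.09545 → 0.095.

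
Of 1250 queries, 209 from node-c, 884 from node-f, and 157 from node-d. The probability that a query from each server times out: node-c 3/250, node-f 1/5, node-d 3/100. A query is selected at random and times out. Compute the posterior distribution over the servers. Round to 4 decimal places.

node-c 0.0136, node-f 0.9608, node-d 0.0256

By Bayes' rule, posterior ∝ prior × likelihood:
  node-c: 0.1672 × 0.012 = 0.0020064
  node-f: 0.7072 × 0.2 = 0.14144
  node-d: 0.1256 × 0.03 = 0.003768
Normalizing constant = 0.1472144.
P(node-c | timeout) = 0.0020064/0.1472144 ≈ 0.0136
P(node-f | timeout) = 0.14144/0.1472144 ≈ 0.9608
P(node-d | timeout) = 0.003768/0.1472144 ≈ 0.0256
(Check: 0.0136+0.9608+0.0256 = 1.0000.)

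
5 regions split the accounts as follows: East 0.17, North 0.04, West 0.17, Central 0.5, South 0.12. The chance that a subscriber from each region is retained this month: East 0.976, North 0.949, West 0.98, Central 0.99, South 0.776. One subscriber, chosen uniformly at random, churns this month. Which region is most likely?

Taking complements, P(churn | each) = East 0.024, North 0.051, West 0.02, Central 0.01, South 0.224.
By Bayes' rule, posterior ∝ prior × likelihood:
  East: 0.17 × 0.024 = 0.00408
  North: 0.04 × 0.051 = 0.00204
  West: 0.17 × 0.02 = 0.0034
  Central: 0.5 × 0.01 = 0.005
  South: 0.12 × 0.224 = 0.02688
Sum = 0.0414.
Largest term belongs to South, so South is most probable.

South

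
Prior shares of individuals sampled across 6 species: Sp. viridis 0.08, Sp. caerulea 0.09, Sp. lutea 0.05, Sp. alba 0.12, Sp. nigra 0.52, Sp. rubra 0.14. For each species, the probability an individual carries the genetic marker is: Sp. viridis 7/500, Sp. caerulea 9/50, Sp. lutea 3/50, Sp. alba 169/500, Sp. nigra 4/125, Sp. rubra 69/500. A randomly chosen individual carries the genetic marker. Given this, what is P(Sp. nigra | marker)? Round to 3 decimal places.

Compute prior × likelihood for every hypothesis:
  Sp. viridis: 0.08 × 0.014 = 0.00112
  Sp. caerulea: 0.09 × 0.18 = 0.0162
  Sp. lutea: 0.05 × 0.06 = 0.003
  Sp. alba: 0.12 × 0.338 = 0.04056
  Sp. nigra: 0.52 × 0.032 = 0.01664
  Sp. rubra: 0.14 × 0.138 = 0.01932
Normalizing constant = 0.09684.
P(Sp. nigra | evidence) = 0.01664 / 0.09684 ≈ 0.172.

0.172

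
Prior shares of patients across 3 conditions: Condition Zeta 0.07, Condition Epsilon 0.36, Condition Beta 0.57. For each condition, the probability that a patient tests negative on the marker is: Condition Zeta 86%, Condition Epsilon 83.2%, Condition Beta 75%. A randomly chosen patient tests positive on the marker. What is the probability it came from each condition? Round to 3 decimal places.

Condition Zeta 0.046, Condition Epsilon 0.284, Condition Beta 0.670

Taking complements, P(marker-positive | each) = Condition Zeta 0.14, Condition Epsilon 0.168, Condition Beta 0.25.
By Bayes' rule, posterior ∝ prior × likelihood:
  Condition Zeta: 0.07 × 0.14 = 0.0098
  Condition Epsilon: 0.36 × 0.168 = 0.06048
  Condition Beta: 0.57 × 0.25 = 0.1425
Normalizing constant = 0.21278.
P(Condition Zeta | marker-positive) = 0.0098/0.21278 ≈ 0.046
P(Condition Epsilon | marker-positive) = 0.06048/0.21278 ≈ 0.284
P(Condition Beta | marker-positive) = 0.1425/0.21278 ≈ 0.670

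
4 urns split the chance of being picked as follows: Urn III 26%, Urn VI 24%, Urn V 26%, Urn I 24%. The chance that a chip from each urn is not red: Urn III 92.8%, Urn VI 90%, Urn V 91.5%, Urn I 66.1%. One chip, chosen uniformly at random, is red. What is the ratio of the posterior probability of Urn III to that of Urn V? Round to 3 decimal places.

0.847

Taking complements, P(red | each) = Urn III 0.072, Urn VI 0.1, Urn V 0.085, Urn I 0.339.
Unnormalized posteriors (prior × likelihood):
  Urn III: 0.26 × 0.072 = 0.01872
  Urn VI: 0.24 × 0.1 = 0.024
  Urn V: 0.26 × 0.085 = 0.0221
  Urn I: 0.24 × 0.339 = 0.08136
Total = 0.14618.
The ratio is 0.01872 / 0.0221 (the normalizer cancels) = 0.847.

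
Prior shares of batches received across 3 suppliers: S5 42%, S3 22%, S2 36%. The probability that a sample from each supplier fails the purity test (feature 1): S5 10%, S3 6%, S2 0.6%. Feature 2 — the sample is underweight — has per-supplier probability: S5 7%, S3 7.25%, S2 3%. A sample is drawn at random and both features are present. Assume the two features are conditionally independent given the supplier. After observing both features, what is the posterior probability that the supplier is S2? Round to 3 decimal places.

Unnormalized posteriors (prior × likelihood):
  S5: 0.42 × 0.1 × 0.07 = 0.00294
  S3: 0.22 × 0.06 × 0.0725 = 0.000957
  S2: 0.36 × 0.006 × 0.03 = 0.0000648
Total = 0.0039618.
P(S2 | evidence) = 0.0000648 / 0.0039618 ≈ 0.016.

0.016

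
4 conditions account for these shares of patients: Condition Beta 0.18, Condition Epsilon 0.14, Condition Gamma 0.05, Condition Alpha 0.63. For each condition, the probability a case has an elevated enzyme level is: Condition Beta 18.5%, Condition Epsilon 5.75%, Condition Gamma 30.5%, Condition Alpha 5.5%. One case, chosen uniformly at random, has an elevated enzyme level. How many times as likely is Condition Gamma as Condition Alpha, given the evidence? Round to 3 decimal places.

0.440

Compute prior × likelihood for every hypothesis:
  Condition Beta: 0.18 × 0.185 = 0.0333
  Condition Epsilon: 0.14 × 0.0575 = 0.00805
  Condition Gamma: 0.05 × 0.305 = 0.01525
  Condition Alpha: 0.63 × 0.055 = 0.03465
Sum = 0.09125.
The ratio is 0.01525 / 0.03465 (the normalizer cancels) = 0.440.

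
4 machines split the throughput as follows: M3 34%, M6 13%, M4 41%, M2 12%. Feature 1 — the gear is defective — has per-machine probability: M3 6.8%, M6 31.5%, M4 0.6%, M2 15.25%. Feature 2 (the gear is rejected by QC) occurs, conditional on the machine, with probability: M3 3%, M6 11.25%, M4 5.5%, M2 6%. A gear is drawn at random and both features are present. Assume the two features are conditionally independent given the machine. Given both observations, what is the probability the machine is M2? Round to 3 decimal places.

0.168

Compute prior × likelihood for every hypothesis:
  M3: 0.34 × 0.068 × 0.03 = 0.0006936
  M6: 0.13 × 0.315 × 0.1125 = 0.004606875
  M4: 0.41 × 0.006 × 0.055 = 0.0001353
  M2: 0.12 × 0.1525 × 0.06 = 0.001098
Total = 0.006533775.
P(M2 | evidence) = 0.001098 / 0.006533775 ≈ 0.168.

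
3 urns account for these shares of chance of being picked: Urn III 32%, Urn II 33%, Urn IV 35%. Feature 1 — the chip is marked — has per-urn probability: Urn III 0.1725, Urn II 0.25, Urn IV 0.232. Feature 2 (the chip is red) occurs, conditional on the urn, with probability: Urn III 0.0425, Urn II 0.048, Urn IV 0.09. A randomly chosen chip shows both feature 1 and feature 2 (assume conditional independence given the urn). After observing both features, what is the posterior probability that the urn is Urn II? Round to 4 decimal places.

0.2909

Compute prior × likelihood for every hypothesis:
  Urn III: 0.32 × 0.1725 × 0.0425 = 0.002346
  Urn II: 0.33 × 0.25 × 0.048 = 0.00396
  Urn IV: 0.35 × 0.232 × 0.09 = 0.007308
Normalizing constant = 0.013614.
P(Urn II | evidence) = 0.00396 / 0.013614 ≈ 0.2909.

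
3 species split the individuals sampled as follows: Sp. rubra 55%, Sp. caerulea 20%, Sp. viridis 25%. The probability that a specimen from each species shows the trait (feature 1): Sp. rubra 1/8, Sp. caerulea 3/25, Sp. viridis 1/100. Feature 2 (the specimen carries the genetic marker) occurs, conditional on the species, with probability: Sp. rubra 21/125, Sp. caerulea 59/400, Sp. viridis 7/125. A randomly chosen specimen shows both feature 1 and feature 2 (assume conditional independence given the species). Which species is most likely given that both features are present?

By Bayes' rule, posterior ∝ prior × likelihood:
  Sp. rubra: 0.55 × 0.125 × 0.168 = 0.01155
  Sp. caerulea: 0.2 × 0.12 × 0.1475 = 0.00354
  Sp. viridis: 0.25 × 0.01 × 0.056 = 0.00014
Sum = 0.01523.
Largest term belongs to Sp. rubra, so Sp. rubra is most probable.

Sp. rubra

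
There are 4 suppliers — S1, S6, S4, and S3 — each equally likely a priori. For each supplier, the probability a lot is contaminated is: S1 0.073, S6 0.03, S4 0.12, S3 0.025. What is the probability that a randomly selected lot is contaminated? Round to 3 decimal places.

0.062

With a uniform prior (1/4 each), posterior ∝ likelihood:
  S1: 0.073
  S6: 0.03
  S4: 0.12
  S3: 0.025
P(contaminated) = (1/4) × (0.073 + 0.03 + 0.12 + 0.025) = 0.248/4 ≈ 0.062.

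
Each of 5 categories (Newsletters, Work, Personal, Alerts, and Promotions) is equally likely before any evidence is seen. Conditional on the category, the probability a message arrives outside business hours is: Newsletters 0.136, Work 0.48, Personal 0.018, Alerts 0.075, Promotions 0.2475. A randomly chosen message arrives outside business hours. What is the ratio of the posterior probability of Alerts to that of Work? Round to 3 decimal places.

0.156

With a uniform prior (1/5 each), posterior ∝ likelihood:
  Newsletters: 0.136
  Work: 0.48
  Personal: 0.018
  Alerts: 0.075
  Promotions: 0.2475
Normalizing constant = 0.9565.
The ratio is 0.075 / 0.48 (the normalizer cancels) = 0.156.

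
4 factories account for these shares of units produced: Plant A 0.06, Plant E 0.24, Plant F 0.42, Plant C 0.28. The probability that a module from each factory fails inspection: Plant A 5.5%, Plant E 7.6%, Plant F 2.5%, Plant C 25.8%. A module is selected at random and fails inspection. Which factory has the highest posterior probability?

Unnormalized posteriors (prior × likelihood):
  Plant A: 0.06 × 0.055 = 0.0033
  Plant E: 0.24 × 0.076 = 0.01824
  Plant F: 0.42 × 0.025 = 0.0105
  Plant C: 0.28 × 0.258 = 0.07224
Normalizing constant = 0.10428.
Largest term belongs to Plant C, so Plant C is most probable.

Plant C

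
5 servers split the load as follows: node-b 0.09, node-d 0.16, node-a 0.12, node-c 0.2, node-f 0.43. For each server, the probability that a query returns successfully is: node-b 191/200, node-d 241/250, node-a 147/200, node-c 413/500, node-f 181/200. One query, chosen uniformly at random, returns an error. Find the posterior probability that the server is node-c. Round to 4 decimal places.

Taking complements, P(error | each) = node-b 0.045, node-d 0.036, node-a 0.265, node-c 0.174, node-f 0.095.
Compute prior × likelihood for every hypothesis:
  node-b: 0.09 × 0.045 = 0.00405
  node-d: 0.16 × 0.036 = 0.00576
  node-a: 0.12 × 0.265 = 0.0318
  node-c: 0.2 × 0.174 = 0.0348
  node-f: 0.43 × 0.095 = 0.04085
Sum = 0.11726.
P(node-c | evidence) = 0.0348 / 0.11726 ≈ 0.2968.

0.2968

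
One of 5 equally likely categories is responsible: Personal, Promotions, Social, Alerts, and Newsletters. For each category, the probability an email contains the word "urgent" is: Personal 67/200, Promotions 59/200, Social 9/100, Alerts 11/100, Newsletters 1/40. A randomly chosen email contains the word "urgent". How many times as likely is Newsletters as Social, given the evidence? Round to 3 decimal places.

0.278

With a uniform prior (1/5 each), posterior ∝ likelihood:
  Personal: 0.335
  Promotions: 0.295
  Social: 0.09
  Alerts: 0.11
  Newsletters: 0.025
Sum = 0.855.
The ratio is 0.025 / 0.09 (the normalizer cancels) = 0.278.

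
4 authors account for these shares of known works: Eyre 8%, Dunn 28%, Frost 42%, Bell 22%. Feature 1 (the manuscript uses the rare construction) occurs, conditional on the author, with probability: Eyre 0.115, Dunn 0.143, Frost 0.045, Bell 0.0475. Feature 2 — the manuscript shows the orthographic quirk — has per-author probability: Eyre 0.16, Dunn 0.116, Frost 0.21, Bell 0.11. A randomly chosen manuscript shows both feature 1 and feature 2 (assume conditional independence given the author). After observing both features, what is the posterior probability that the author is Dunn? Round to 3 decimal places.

0.413

By Bayes' rule, posterior ∝ prior × likelihood:
  Eyre: 0.08 × 0.115 × 0.16 = 0.001472
  Dunn: 0.28 × 0.143 × 0.116 = 0.00464464
  Frost: 0.42 × 0.045 × 0.21 = 0.003969
  Bell: 0.22 × 0.0475 × 0.11 = 0.0011495
Total = 0.01123514.
P(Dunn | evidence) = 0.00464464 / 0.01123514 ≈ 0.413.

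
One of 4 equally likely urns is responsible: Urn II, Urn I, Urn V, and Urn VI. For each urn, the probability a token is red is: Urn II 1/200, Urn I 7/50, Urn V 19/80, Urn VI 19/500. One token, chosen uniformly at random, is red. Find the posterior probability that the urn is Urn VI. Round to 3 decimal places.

0.090

Since the prior is uniform, the posterior is proportional to the likelihood:
  Urn II: 0.005
  Urn I: 0.14
  Urn V: 0.2375
  Urn VI: 0.038
Normalizing constant = 0.4205.
P(Urn VI | evidence) = 0.038 / 0.4205 ≈ 0.090.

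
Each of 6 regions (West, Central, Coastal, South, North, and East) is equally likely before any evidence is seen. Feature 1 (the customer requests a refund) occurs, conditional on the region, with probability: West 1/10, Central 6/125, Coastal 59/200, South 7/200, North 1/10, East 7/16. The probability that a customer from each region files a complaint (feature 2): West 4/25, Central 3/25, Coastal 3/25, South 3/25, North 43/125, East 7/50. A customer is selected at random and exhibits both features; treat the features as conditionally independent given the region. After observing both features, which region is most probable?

East

With a uniform prior (1/6 each), posterior ∝ likelihood:
  West: 0.1 × 0.16 = 0.016
  Central: 0.048 × 0.12 = 0.00576
  Coastal: 0.295 × 0.12 = 0.0354
  South: 0.035 × 0.12 = 0.0042
  North: 0.1 × 0.344 = 0.0344
  East: 0.4375 × 0.14 = 0.06125
Normalizing constant = 0.15701.
Largest term belongs to East, so East is most probable.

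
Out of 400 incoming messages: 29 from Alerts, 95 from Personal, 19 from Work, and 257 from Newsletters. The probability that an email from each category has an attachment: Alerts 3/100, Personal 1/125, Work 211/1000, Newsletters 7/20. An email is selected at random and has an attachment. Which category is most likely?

Newsletters

Prior × likelihood for each hypothesis:
  Alerts: 0.0725 × 0.03 = 0.002175
  Personal: 0.2375 × 0.008 = 0.0019
  Work: 0.0475 × 0.211 = 0.0100225
  Newsletters: 0.6425 × 0.35 = 0.224875
Normalizing constant = 0.2389725.
Largest term belongs to Newsletters, so Newsletters is most probable.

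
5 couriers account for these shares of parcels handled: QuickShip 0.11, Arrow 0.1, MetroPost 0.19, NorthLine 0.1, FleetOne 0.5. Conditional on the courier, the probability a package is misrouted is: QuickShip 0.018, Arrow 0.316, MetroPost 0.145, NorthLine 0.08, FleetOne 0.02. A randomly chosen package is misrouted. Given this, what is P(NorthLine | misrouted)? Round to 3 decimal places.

0.101

Prior × likelihood for each hypothesis:
  QuickShip: 0.11 × 0.018 = 0.00198
  Arrow: 0.1 × 0.316 = 0.0316
  MetroPost: 0.19 × 0.145 = 0.02755
  NorthLine: 0.1 × 0.08 = 0.008
  FleetOne: 0.5 × 0.02 = 0.01
Total = 0.07913.
P(NorthLine | evidence) = 0.008 / 0.07913 ≈ 0.101.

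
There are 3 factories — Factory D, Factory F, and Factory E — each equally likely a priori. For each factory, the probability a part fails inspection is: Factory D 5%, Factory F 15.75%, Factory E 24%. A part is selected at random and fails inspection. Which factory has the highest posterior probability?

Factory E

With a uniform prior (1/3 each), posterior ∝ likelihood:
  Factory D: 0.05
  Factory F: 0.1575
  Factory E: 0.24
Total = 0.4475.
Largest term belongs to Factory E, so Factory E is most probable.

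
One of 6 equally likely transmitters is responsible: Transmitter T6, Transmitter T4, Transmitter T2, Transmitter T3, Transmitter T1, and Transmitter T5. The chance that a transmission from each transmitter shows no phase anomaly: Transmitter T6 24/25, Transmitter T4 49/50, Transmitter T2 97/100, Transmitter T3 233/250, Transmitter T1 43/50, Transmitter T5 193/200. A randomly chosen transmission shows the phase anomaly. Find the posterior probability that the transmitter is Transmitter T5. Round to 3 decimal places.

0.105

Taking complements, P(anomaly | each) = Transmitter T6 0.04, Transmitter T4 0.02, Transmitter T2 0.03, Transmitter T3 0.068, Transmitter T1 0.14, Transmitter T5 0.035.
With a uniform prior (1/6 each), posterior ∝ likelihood:
  Transmitter T6: 0.04
  Transmitter T4: 0.02
  Transmitter T2: 0.03
  Transmitter T3: 0.068
  Transmitter T1: 0.14
  Transmitter T5: 0.035
Sum = 0.333.
P(Transmitter T5 | evidence) = 0.035 / 0.333 ≈ 0.105.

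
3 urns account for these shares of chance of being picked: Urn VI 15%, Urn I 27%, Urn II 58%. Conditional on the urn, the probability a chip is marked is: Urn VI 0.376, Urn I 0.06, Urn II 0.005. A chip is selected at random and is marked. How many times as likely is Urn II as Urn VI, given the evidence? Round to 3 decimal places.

Prior × likelihood for each hypothesis:
  Urn VI: 0.15 × 0.376 = 0.0564
  Urn I: 0.27 × 0.06 = 0.0162
  Urn II: 0.58 × 0.005 = 0.0029
Total = 0.0755.
The ratio is 0.0029 / 0.0564 (the normalizer cancels) = 0.051.

0.051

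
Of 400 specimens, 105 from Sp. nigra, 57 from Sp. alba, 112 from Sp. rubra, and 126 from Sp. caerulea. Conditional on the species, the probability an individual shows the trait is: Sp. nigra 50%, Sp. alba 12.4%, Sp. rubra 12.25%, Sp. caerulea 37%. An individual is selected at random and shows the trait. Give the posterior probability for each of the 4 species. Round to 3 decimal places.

Sp. nigra 0.438, Sp. alba 0.059, Sp. rubra 0.114, Sp. caerulea 0.389

By Bayes' rule, posterior ∝ prior × likelihood:
  Sp. nigra: 0.2625 × 0.5 = 0.13125
  Sp. alba: 0.1425 × 0.124 = 0.01767
  Sp. rubra: 0.28 × 0.1225 = 0.0343
  Sp. caerulea: 0.315 × 0.37 = 0.11655
Normalizing constant = 0.29977.
P(Sp. nigra | trait) = 0.13125/0.29977 ≈ 0.438
P(Sp. alba | trait) = 0.01767/0.29977 ≈ 0.059
P(Sp. rubra | trait) = 0.0343/0.29977 ≈ 0.114
P(Sp. caerulea | trait) = 0.11655/0.29977 ≈ 0.389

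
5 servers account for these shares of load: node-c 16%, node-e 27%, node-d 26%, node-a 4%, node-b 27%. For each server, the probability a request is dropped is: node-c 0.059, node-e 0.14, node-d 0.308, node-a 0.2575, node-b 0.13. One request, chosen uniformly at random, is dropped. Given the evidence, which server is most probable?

node-d

Compute prior × likelihood for every hypothesis:
  node-c: 0.16 × 0.059 = 0.00944
  node-e: 0.27 × 0.14 = 0.0378
  node-d: 0.26 × 0.308 = 0.08008
  node-a: 0.04 × 0.2575 = 0.0103
  node-b: 0.27 × 0.13 = 0.0351
Normalizing constant = 0.17272.
Largest term belongs to node-d, so node-d is most probable.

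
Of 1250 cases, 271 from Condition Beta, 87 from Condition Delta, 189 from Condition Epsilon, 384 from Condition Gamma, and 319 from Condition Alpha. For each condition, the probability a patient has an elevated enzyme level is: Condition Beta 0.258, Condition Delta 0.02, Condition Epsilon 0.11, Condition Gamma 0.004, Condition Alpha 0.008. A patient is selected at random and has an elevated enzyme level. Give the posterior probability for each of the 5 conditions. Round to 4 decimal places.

Unnormalized posteriors (prior × likelihood):
  Condition Beta: 0.2168 × 0.258 = 0.0559344
  Condition Delta: 0.0696 × 0.02 = 0.001392
  Condition Epsilon: 0.1512 × 0.11 = 0.016632
  Condition Gamma: 0.3072 × 0.004 = 0.0012288
  Condition Alpha: 0.2552 × 0.008 = 0.0020416
Normalizing constant = 0.0772288.
P(Condition Beta | elevated) = 0.0559344/0.0772288 ≈ 0.7243
P(Condition Delta | elevated) = 0.001392/0.0772288 ≈ 0.0180
P(Condition Epsilon | elevated) = 0.016632/0.0772288 ≈ 0.2154
P(Condition Gamma | elevated) = 0.0012288/0.0772288 ≈ 0.0159
P(Condition Alpha | elevated) = 0.0020416/0.0772288 ≈ 0.0264

Condition Beta 0.7243, Condition Delta 0.0180, Condition Epsilon 0.2154, Condition Gamma 0.0159, Condition Alpha 0.0264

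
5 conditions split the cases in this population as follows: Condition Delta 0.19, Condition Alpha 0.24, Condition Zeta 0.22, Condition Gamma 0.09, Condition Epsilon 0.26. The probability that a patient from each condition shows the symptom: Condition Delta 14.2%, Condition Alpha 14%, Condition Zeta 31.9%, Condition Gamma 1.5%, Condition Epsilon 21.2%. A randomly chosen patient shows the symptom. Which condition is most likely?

Unnormalized posteriors (prior × likelihood):
  Condition Delta: 0.19 × 0.142 = 0.02698
  Condition Alpha: 0.24 × 0.14 = 0.0336
  Condition Zeta: 0.22 × 0.319 = 0.07018
  Condition Gamma: 0.09 × 0.015 = 0.00135
  Condition Epsilon: 0.26 × 0.212 = 0.05512
Total = 0.18723.
Largest term belongs to Condition Zeta, so Condition Zeta is most probable.

Condition Zeta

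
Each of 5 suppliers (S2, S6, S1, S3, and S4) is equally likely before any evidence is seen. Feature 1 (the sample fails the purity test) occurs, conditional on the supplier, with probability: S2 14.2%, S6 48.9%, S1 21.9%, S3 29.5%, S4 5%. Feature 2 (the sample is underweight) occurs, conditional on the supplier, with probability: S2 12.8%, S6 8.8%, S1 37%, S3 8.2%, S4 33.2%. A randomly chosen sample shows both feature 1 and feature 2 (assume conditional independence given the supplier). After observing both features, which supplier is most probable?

With a uniform prior (1/5 each), posterior ∝ likelihood:
  S2: 0.142 × 0.128 = 0.018176
  S6: 0.489 × 0.088 = 0.043032
  S1: 0.219 × 0.37 = 0.08103
  S3: 0.295 × 0.082 = 0.02419
  S4: 0.05 × 0.332 = 0.0166
Normalizing constant = 0.183028.
Largest term belongs to S1, so S1 is most probable.

S1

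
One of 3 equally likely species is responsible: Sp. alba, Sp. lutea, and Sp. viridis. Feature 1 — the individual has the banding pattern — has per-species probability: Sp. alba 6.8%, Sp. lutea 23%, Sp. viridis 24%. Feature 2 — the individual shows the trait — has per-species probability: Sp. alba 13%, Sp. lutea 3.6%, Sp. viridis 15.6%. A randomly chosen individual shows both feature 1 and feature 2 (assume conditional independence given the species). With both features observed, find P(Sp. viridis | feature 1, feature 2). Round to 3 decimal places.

0.686

With a uniform prior (1/3 each), posterior ∝ likelihood:
  Sp. alba: 0.068 × 0.13 = 0.00884
  Sp. lutea: 0.23 × 0.036 = 0.00828
  Sp. viridis: 0.24 × 0.156 = 0.03744
Normalizing constant = 0.05456.
P(Sp. viridis | evidence) = 0.03744 / 0.05456 ≈ 0.686.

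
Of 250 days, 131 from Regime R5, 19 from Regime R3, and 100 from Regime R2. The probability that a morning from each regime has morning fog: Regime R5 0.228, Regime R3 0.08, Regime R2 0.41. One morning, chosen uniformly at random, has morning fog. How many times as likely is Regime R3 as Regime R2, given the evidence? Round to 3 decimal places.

Compute prior × likelihood for every hypothesis:
  Regime R5: 0.524 × 0.228 = 0.119472
  Regime R3: 0.076 × 0.08 = 0.00608
  Regime R2: 0.4 × 0.41 = 0.164
Total = 0.289552.
The ratio is 0.00608 / 0.164 (the normalizer cancels) = 0.037.

0.037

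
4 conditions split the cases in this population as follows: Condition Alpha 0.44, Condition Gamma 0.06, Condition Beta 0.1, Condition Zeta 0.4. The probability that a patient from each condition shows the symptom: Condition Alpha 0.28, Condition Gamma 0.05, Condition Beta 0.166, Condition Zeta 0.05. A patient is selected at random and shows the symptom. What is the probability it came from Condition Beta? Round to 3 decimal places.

0.102

Prior × likelihood for each hypothesis:
  Condition Alpha: 0.44 × 0.28 = 0.1232
  Condition Gamma: 0.06 × 0.05 = 0.003
  Condition Beta: 0.1 × 0.166 = 0.0166
  Condition Zeta: 0.4 × 0.05 = 0.02
Sum = 0.1628.
P(Condition Beta | evidence) = 0.0166 / 0.1628 ≈ 0.102.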